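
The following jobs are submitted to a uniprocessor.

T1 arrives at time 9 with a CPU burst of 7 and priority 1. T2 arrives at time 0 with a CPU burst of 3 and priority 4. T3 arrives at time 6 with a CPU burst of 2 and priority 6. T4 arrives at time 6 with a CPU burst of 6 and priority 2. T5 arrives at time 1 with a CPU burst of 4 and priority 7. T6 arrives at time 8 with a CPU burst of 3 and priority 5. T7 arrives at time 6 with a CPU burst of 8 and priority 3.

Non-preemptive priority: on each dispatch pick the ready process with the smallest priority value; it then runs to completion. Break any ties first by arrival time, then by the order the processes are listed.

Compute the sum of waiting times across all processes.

Gantt: | T2 0-3 | T5 3-7 | T4 7-13 | T1 13-20 | T7 20-28 | T6 28-31 | T3 31-33 |
Completion: T1=20  T2=3  T3=33  T4=13  T5=7  T6=31  T7=28
Turnaround (C−A): T1=11  T2=3  T3=27  T4=7  T5=6  T6=23  T7=22
Waiting = turnaround − burst: T1=4, T2=0, T3=25, T4=1, T5=2, T6=20, T7=14
Total waiting = 4 + 0 + 25 + 1 + 2 + 20 + 14 = 66

66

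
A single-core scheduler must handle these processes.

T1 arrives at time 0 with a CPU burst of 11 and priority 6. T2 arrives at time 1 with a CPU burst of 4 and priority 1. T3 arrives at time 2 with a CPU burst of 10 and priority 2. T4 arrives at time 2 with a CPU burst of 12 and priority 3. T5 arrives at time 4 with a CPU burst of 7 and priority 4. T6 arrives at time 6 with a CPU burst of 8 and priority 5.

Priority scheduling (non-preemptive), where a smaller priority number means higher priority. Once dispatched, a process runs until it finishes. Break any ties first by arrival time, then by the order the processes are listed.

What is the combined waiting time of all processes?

Schedule: | T1 0-11 | T2 11-15 | T3 15-25 | T4 25-37 | T5 37-44 | T6 44-52 |
Completion: T1=11  T2=15  T3=25  T4=37  T5=44  T6=52
Turnaround (C−A): T1=11  T2=14  T3=23  T4=35  T5=40  T6=46
Waiting = turnaround − burst: T1=0, T2=10, T3=13, T4=23, T5=33, T6=38
Total waiting = 0 + 10 + 13 + 23 + 33 + 38 = 117

117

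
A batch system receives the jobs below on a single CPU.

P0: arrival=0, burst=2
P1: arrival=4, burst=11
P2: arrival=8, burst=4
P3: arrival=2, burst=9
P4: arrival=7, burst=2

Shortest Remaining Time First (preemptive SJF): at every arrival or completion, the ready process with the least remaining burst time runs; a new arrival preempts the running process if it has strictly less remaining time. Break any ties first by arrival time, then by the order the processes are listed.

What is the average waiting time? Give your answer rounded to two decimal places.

4.00

Schedule: | P0 0-2 | P3 2-7 | P4 7-9 | P3 9-13 | P2 13-17 | P1 17-28 |
Completion: P0=2  P1=28  P2=17  P3=13  P4=9
Waiting times: P0=0, P1=13, P2=5, P3=2, P4=0
Average waiting = (0+13+5+2+0) / 5 = 20/5 = 4.00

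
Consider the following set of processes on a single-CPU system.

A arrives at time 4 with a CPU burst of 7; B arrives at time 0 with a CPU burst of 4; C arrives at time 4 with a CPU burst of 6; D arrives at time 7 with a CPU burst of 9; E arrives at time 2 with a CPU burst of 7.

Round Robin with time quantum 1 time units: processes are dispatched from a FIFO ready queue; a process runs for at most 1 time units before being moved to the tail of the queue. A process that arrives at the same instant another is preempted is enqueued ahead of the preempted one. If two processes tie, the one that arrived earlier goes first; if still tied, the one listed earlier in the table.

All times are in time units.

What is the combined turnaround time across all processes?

106

Gantt: | B 0-2 | E 2-3 | B 3-4 | E 4-5 | A 5-6 | C 6-7 | B 7-8 | E 8-9 | A 9-10 | D 10-11 | C 11-12 | E 12-13 | A 13-14 | D 14-15 | C 15-16 | E 16-17 | A 17-18 | D 18-19 | C 19-20 | E 20-21 | A 21-22 | D 22-23 | C 23-24 | E 24-25 | A 25-26 | D 26-27 | C 27-28 | A 28-29 | D 29-33 |
Completion: A=29  B=8  C=28  D=33  E=25
Turnaround (C−A): A=25  B=8  C=24  D=26  E=23
Turnaround = completion − arrival: A=25, B=8, C=24, D=26, E=23
Total turnaround = 25 + 8 + 24 + 26 + 23 = 106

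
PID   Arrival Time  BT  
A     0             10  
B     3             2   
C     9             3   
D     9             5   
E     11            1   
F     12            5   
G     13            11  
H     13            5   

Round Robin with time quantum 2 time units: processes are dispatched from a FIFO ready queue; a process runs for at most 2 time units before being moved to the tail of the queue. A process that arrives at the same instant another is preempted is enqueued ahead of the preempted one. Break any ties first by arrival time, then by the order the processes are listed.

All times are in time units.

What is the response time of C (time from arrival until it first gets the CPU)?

Gantt: | A 0-4 | B 4-6 | A 6-10 | C 10-12 | D 12-14 | A 14-16 | E 16-17 | F 17-19 | C 19-20 | G 20-22 | H 22-24 | D 24-26 | F 26-28 | G 28-30 | H 30-32 | D 32-33 | F 33-34 | G 34-36 | H 36-37 | G 37-42 |
Completion: A=16  B=6  C=20  D=33  E=17  F=34  G=42  H=37
Response(C) = first start − arrival = 10 − 9 = 1

1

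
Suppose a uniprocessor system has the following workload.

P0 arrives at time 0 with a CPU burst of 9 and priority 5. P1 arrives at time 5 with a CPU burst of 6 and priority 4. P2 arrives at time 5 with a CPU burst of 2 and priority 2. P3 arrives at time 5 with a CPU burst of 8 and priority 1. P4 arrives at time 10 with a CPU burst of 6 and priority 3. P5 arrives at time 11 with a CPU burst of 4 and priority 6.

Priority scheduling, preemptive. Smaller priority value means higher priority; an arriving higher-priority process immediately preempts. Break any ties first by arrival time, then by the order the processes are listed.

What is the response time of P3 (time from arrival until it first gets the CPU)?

0

Schedule: | P0 0-5 | P3 5-13 | P2 13-15 | P4 15-21 | P1 21-27 | P0 27-31 | P5 31-35 |
Completion: P0=31  P1=27  P2=15  P3=13  P4=21  P5=35
Response(P3) = first start − arrival = 5 − 5 = 0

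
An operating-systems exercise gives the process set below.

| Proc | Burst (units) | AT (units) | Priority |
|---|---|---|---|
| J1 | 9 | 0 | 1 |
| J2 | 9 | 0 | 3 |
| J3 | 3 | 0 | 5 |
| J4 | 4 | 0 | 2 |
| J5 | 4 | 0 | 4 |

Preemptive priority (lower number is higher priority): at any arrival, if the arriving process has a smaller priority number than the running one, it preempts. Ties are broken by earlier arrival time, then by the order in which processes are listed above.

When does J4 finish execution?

13

Gantt: | J1 0-9 | J4 9-13 | J2 13-22 | J5 22-26 | J3 26-29 |
Completion: J1=9  J2=22  J3=29  J4=13  J5=26
Turnaround (C−A): J1=9  J2=22  J3=29  J4=13  J5=26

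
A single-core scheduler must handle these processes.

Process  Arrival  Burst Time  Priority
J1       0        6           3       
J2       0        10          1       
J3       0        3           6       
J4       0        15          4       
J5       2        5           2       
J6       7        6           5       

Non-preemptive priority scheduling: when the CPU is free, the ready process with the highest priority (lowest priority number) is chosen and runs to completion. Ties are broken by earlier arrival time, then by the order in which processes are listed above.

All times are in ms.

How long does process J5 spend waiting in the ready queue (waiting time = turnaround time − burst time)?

Schedule: | J2 0-10 | J5 10-15 | J1 15-21 | J4 21-36 | J6 36-42 | J3 42-45 |
Completion: J1=21  J2=10  J3=45  J4=36  J5=15  J6=42
Turnaround (C−A): J1=21  J2=10  J3=45  J4=36  J5=13  J6=35
Waiting(J5) = turnaround − burst = 13 − 5 = 8

8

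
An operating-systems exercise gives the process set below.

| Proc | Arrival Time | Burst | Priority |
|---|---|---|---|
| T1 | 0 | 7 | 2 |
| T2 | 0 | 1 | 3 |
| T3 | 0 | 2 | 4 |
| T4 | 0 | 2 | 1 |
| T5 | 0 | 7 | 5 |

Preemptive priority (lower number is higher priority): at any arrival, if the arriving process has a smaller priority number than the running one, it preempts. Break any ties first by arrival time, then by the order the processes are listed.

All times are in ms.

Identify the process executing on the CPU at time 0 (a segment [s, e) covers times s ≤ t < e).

Gantt: | T4 0-2 | T1 2-9 | T2 9-10 | T3 10-12 | T5 12-19 |
Completion: T1=9  T2=10  T3=12  T4=2  T5=19
Turnaround (C−A): T1=9  T2=10  T3=12  T4=2  T5=19

T4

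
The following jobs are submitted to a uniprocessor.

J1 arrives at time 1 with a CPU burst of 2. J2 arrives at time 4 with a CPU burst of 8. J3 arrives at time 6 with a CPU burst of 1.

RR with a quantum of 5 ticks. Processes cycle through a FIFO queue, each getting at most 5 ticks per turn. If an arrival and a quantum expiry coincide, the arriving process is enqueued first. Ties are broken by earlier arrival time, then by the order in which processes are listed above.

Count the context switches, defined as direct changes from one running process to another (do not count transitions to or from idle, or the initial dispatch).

2

Schedule: | idle 0-1 | J1 1-3 | idle 3-4 | J2 4-9 | J3 9-10 | J2 10-13 |
Completion: J1=3  J2=13  J3=10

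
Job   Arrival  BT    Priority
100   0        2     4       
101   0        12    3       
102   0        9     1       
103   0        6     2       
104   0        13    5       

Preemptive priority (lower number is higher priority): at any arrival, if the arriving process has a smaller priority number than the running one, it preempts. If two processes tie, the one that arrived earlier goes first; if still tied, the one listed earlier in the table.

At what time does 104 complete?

Timeline: | 102 0-9 | 103 9-15 | 101 15-27 | 100 27-29 | 104 29-42 |
Completion: 100=29  101=27  102=9  103=15  104=42
Turnaround (C−A): 100=29  101=27  102=9  103=15  104=42

42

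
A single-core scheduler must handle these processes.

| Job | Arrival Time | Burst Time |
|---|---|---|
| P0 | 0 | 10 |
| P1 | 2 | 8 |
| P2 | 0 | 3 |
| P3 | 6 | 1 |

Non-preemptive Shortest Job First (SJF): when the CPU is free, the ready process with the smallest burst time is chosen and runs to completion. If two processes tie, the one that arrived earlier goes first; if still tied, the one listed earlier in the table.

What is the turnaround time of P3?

6

Gantt: | P2 0-3 | P1 3-11 | P3 11-12 | P0 12-22 |
Completion: P0=22  P1=11  P2=3  P3=12
Turnaround(P3) = completion − arrival = 12 − 6 = 6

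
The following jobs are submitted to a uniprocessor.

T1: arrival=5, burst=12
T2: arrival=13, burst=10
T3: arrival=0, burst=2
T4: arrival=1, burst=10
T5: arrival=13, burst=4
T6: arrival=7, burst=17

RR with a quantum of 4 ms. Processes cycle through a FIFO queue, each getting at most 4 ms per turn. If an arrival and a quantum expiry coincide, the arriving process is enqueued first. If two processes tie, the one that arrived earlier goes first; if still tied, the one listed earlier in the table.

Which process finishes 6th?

T6

Timeline: | T3 0-2 | T4 2-6 | T1 6-10 | T4 10-14 | T6 14-18 | T1 18-22 | T2 22-26 | T5 26-30 | T4 30-32 | T6 32-36 | T1 36-40 | T2 40-44 | T6 44-48 | T2 48-50 | T6 50-55 |
Completion: T1=40  T2=50  T3=2  T4=32  T5=30  T6=55
Finish order: T3 → T5 → T4 → T1 → T2 → T6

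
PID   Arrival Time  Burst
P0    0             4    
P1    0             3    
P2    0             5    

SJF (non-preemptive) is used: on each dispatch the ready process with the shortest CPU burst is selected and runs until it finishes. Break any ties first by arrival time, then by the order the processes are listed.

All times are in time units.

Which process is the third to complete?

Timeline: | P1 0-3 | P0 3-7 | P2 7-12 |
Completion: P0=7  P1=3  P2=12
Turnaround (C−A): P0=7  P1=3  P2=12
Finish order: P1 → P0 → P2

P2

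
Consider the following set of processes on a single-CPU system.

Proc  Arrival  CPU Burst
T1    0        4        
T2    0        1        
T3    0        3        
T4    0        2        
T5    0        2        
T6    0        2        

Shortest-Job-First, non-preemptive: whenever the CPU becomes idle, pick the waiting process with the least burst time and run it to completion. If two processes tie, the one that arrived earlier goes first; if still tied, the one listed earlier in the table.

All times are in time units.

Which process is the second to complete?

Gantt: | T2 0-1 | T4 1-3 | T5 3-5 | T6 5-7 | T3 7-10 | T1 10-14 |
Completion: T1=14  T2=1  T3=10  T4=3  T5=5  T6=7
Finish order: T2 → T4 → T5 → T6 → T3 → T1

T4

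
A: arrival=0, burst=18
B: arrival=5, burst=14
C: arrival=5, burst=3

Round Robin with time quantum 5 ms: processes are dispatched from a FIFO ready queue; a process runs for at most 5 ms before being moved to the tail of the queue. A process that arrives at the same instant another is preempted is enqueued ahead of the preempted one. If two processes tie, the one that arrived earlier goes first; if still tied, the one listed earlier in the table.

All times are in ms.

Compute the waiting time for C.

Timeline: | A 0-5 | B 5-10 | C 10-13 | A 13-18 | B 18-23 | A 23-28 | B 28-32 | A 32-35 |
Completion: A=35  B=32  C=13
Waiting(C) = turnaround − burst = 8 − 3 = 5

5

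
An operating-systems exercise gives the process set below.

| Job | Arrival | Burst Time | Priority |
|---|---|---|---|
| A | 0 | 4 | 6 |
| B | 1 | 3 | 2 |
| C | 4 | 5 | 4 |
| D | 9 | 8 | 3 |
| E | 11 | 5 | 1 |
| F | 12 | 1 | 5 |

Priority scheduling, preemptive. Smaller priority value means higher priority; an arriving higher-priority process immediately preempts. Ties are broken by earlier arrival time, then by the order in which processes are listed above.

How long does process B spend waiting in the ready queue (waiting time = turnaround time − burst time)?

Schedule: | A 0-1 | B 1-4 | C 4-9 | D 9-11 | E 11-16 | D 16-22 | F 22-23 | A 23-26 |
Completion: A=26  B=4  C=9  D=22  E=16  F=23
Turnaround (C−A): A=26  B=3  C=5  D=13  E=5  F=11
Waiting(B) = turnaround − burst = 3 − 3 = 0

0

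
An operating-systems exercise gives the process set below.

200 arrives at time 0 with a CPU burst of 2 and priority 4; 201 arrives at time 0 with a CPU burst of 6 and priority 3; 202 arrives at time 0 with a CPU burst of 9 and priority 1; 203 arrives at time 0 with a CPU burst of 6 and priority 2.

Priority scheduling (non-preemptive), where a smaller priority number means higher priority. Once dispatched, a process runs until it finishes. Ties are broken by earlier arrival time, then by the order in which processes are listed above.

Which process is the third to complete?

Gantt: | 202 0-9 | 203 9-15 | 201 15-21 | 200 21-23 |
Completion: 200=23  201=21  202=9  203=15
Turnaround (C−A): 200=23  201=21  202=9  203=15
Finish order: 202 → 203 → 201 → 200

201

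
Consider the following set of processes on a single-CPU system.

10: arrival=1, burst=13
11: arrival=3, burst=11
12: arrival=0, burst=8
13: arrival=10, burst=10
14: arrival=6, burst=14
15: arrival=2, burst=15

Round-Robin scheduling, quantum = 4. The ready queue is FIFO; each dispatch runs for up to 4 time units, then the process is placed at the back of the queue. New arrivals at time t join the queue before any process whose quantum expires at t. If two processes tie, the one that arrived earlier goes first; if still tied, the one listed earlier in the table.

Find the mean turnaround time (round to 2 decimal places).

Timeline: | 12 0-4 | 10 4-8 | 15 8-12 | 11 12-16 | 12 16-20 | 14 20-24 | 10 24-28 | 13 28-32 | 15 32-36 | 11 36-40 | 14 40-44 | 10 44-48 | 13 48-52 | 15 52-56 | 11 56-59 | 14 59-63 | 10 63-64 | 13 64-66 | 15 66-69 | 14 69-71 |
Completion: 10=64  11=59  12=20  13=66  14=71  15=69
Turnaround times: 10=63, 11=56, 12=20, 13=56, 14=65, 15=67
Average turnaround = (63+56+20+56+65+67) / 6 = 327/6 = 54.50

54.50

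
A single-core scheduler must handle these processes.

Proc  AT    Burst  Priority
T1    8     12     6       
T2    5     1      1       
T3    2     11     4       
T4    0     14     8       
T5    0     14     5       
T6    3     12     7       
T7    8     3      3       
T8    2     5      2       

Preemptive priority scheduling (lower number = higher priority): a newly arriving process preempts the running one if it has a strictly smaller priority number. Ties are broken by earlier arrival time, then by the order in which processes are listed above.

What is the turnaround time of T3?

20

Gantt: | T5 0-2 | T8 2-5 | T2 5-6 | T8 6-8 | T7 8-11 | T3 11-22 | T5 22-34 | T1 34-46 | T6 46-58 | T4 58-72 |
Completion: T1=46  T2=6  T3=22  T4=72  T5=34  T6=58  T7=11  T8=8
Turnaround (C−A): T1=38  T2=1  T3=20  T4=72  T5=34  T6=55  T7=3  T8=6
Turnaround(T3) = completion − arrival = 22 − 2 = 20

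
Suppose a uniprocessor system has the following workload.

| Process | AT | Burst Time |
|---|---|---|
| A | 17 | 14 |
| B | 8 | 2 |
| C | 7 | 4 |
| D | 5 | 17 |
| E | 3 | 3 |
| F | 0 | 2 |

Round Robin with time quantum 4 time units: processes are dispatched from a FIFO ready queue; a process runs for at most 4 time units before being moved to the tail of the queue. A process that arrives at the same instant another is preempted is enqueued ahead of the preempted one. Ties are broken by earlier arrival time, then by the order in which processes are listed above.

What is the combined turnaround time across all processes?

Schedule: | F 0-2 | idle 2-3 | E 3-6 | D 6-10 | C 10-14 | B 14-16 | D 16-20 | A 20-24 | D 24-28 | A 28-32 | D 32-36 | A 36-40 | D 40-41 | A 41-43 |
Completion: A=43  B=16  C=14  D=41  E=6  F=2
Turnaround = completion − arrival: A=26, B=8, C=7, D=36, E=3, F=2
Total turnaround = 26 + 8 + 7 + 36 + 3 + 2 = 82

82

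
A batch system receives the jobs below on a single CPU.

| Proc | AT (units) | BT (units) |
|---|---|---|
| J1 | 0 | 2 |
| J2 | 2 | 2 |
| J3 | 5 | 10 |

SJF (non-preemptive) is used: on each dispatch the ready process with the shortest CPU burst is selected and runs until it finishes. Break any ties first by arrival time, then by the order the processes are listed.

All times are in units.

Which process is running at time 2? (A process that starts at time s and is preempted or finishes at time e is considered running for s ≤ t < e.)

Timeline: | J1 0-2 | J2 2-4 | idle 4-5 | J3 5-15 |
Completion: J1=2  J2=4  J3=15
Turnaround (C−A): J1=2  J2=2  J3=10

J2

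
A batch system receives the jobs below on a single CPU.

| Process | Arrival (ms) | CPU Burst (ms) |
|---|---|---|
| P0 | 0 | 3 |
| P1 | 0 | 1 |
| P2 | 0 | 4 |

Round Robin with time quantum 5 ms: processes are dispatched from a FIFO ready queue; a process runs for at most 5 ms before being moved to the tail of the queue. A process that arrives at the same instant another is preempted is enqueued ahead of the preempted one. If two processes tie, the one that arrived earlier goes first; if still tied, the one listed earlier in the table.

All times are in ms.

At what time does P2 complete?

Gantt: | P0 0-3 | P1 3-4 | P2 4-8 |
Completion: P0=3  P1=4  P2=8

8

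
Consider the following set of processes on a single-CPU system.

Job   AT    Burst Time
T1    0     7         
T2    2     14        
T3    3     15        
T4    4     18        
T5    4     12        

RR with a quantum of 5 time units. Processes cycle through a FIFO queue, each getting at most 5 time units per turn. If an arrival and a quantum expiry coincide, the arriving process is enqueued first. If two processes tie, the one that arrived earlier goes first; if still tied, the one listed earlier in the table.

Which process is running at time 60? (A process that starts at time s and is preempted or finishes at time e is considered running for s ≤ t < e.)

Gantt: | T1 0-5 | T2 5-10 | T3 10-15 | T4 15-20 | T5 20-25 | T1 25-27 | T2 27-32 | T3 32-37 | T4 37-42 | T5 42-47 | T2 47-51 | T3 51-56 | T4 56-61 | T5 61-63 | T4 63-66 |
Completion: T1=27  T2=51  T3=56  T4=66  T5=63

T4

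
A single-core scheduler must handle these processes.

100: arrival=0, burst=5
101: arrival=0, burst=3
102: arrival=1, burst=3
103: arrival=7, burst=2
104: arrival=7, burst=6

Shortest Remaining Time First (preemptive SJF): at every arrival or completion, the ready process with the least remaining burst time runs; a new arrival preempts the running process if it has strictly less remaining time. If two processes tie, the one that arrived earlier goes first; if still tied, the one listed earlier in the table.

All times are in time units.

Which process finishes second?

102

Schedule: | 101 0-3 | 102 3-6 | 100 6-7 | 103 7-9 | 100 9-13 | 104 13-19 |
Completion: 100=13  101=3  102=6  103=9  104=19
Turnaround (C−A): 100=13  101=3  102=5  103=2  104=12
Finish order: 101 → 102 → 103 → 100 → 104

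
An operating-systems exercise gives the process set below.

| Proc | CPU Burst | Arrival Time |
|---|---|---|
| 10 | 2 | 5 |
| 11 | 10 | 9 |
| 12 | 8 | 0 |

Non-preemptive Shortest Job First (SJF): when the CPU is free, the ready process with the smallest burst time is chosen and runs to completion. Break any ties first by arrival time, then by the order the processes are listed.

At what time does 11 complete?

Gantt: | 12 0-8 | 10 8-10 | 11 10-20 |
Completion: 10=10  11=20  12=8

20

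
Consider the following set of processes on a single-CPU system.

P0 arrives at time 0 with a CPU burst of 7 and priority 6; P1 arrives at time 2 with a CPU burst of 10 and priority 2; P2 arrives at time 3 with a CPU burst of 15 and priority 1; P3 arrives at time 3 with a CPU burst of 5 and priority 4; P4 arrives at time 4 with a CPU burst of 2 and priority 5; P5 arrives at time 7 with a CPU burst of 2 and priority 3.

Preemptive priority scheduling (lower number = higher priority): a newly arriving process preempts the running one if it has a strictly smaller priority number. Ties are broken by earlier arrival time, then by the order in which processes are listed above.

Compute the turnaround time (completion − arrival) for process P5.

22

Gantt: | P0 0-2 | P1 2-3 | P2 3-18 | P1 18-27 | P5 27-29 | P3 29-34 | P4 34-36 | P0 36-41 |
Completion: P0=41  P1=27  P2=18  P3=34  P4=36  P5=29
Turnaround (C−A): P0=41  P1=25  P2=15  P3=31  P4=32  P5=22
Turnaround(P5) = completion − arrival = 29 − 7 = 22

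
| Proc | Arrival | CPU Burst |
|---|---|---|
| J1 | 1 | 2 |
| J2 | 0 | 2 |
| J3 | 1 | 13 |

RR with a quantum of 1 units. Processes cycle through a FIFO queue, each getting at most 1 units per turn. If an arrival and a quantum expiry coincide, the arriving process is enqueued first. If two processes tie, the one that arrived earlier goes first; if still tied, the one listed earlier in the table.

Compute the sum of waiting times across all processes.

Gantt: | J2 0-1 | J1 1-2 | J3 2-3 | J2 3-4 | J1 4-5 | J3 5-17 |
Completion: J1=5  J2=4  J3=17
Turnaround (C−A): J1=4  J2=4  J3=16
Waiting = turnaround − burst: J1=2, J2=2, J3=3
Total waiting = 2 + 2 + 3 = 7

7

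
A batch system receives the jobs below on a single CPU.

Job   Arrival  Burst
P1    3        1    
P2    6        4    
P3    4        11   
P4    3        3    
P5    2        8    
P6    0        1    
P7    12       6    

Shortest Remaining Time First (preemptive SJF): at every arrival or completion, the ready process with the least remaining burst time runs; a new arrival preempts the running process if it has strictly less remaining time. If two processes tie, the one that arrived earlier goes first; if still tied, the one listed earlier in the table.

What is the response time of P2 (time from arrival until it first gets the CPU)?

1

Schedule: | P6 0-1 | idle 1-2 | P5 2-3 | P1 3-4 | P4 4-7 | P2 7-11 | P5 11-18 | P7 18-24 | P3 24-35 |
Completion: P1=4  P2=11  P3=35  P4=7  P5=18  P6=1  P7=24
Turnaround (C−A): P1=1  P2=5  P3=31  P4=4  P5=16  P6=1  P7=12
Response(P2) = first start − arrival = 7 − 6 = 1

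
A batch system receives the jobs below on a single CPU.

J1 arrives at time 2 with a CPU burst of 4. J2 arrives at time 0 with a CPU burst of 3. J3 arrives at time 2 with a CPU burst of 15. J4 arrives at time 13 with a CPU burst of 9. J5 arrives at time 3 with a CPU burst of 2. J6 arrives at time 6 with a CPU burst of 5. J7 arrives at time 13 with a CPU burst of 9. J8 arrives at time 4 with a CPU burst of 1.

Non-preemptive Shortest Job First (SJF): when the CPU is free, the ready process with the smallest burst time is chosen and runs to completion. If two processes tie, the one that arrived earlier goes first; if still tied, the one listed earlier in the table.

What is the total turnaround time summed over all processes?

101

Gantt: | J2 0-3 | J5 3-5 | J8 5-6 | J1 6-10 | J6 10-15 | J4 15-24 | J7 24-33 | J3 33-48 |
Completion: J1=10  J2=3  J3=48  J4=24  J5=5  J6=15  J7=33  J8=6
Turnaround (C−A): J1=8  J2=3  J3=46  J4=11  J5=2  J6=9  J7=20  J8=2
Turnaround = completion − arrival: J1=8, J2=3, J3=46, J4=11, J5=2, J6=9, J7=20, J8=2
Total turnaround = 8 + 3 + 46 + 11 + 2 + 9 + 20 + 2 = 101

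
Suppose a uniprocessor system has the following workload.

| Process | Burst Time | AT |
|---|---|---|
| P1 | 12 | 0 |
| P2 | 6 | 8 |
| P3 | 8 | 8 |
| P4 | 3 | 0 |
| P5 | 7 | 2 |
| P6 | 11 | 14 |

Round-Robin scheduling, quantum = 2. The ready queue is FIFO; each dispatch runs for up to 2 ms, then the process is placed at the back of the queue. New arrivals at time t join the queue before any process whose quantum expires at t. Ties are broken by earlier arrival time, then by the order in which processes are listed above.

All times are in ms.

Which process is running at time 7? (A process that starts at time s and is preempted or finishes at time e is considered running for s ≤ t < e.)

P1

Timeline: | P1 0-2 | P4 2-4 | P5 4-6 | P1 6-8 | P4 8-9 | P5 9-11 | P2 11-13 | P3 13-15 | P1 15-17 | P5 17-19 | P2 19-21 | P6 21-23 | P3 23-25 | P1 25-27 | P5 27-28 | P2 28-30 | P6 30-32 | P3 32-34 | P1 34-36 | P6 36-38 | P3 38-40 | P1 40-42 | P6 42-47 |
Completion: P1=42  P2=30  P3=40  P4=9  P5=28  P6=47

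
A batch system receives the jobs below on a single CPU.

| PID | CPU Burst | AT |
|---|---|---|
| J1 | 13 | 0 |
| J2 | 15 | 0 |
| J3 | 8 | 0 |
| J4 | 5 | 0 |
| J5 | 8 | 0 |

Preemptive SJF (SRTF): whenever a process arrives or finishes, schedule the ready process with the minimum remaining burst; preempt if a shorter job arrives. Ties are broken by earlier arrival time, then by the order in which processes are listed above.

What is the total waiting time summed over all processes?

Schedule: | J4 0-5 | J3 5-13 | J5 13-21 | J1 21-34 | J2 34-49 |
Completion: J1=34  J2=49  J3=13  J4=5  J5=21
Turnaround (C−A): J1=34  J2=49  J3=13  J4=5  J5=21
Waiting = turnaround − burst: J1=21, J2=34, J3=5, J4=0, J5=13
Total waiting = 21 + 34 + 5 + 0 + 13 = 73

73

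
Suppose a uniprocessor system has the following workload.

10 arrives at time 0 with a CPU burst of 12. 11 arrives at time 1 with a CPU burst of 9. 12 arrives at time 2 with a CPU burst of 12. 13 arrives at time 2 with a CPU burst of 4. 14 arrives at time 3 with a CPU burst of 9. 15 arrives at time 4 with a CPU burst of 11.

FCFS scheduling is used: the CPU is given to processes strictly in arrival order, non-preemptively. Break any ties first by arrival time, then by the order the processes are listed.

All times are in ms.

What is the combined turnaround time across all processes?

194

Timeline: | 10 0-12 | 11 12-21 | 12 21-33 | 13 33-37 | 14 37-46 | 15 46-57 |
Completion: 10=12  11=21  12=33  13=37  14=46  15=57
Turnaround = completion − arrival: 10=12, 11=20, 12=31, 13=35, 14=43, 15=53
Total turnaround = 12 + 20 + 31 + 35 + 43 + 53 = 194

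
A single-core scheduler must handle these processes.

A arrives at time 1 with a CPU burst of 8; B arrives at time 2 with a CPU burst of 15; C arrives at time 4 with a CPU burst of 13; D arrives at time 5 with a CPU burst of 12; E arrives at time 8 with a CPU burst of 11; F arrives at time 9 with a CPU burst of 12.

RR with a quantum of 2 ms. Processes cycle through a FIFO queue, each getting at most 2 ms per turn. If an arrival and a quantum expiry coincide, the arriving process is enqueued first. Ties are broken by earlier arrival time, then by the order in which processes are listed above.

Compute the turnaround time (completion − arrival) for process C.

67

Gantt: | idle 0-1 | A 1-3 | B 3-5 | A 5-7 | C 7-9 | D 9-11 | B 11-13 | A 13-15 | E 15-17 | F 17-19 | C 19-21 | D 21-23 | B 23-25 | A 25-27 | E 27-29 | F 29-31 | C 31-33 | D 33-35 | B 35-37 | E 37-39 | F 39-41 | C 41-43 | D 43-45 | B 45-47 | E 47-49 | F 49-51 | C 51-53 | D 53-55 | B 55-57 | E 57-59 | F 59-61 | C 61-63 | D 63-65 | B 65-67 | E 67-68 | F 68-70 | C 70-71 | B 71-72 |
Completion: A=27  B=72  C=71  D=65  E=68  F=70
Turnaround (C−A): A=26  B=70  C=67  D=60  E=60  F=61
Turnaround(C) = completion − arrival = 71 − 4 = 67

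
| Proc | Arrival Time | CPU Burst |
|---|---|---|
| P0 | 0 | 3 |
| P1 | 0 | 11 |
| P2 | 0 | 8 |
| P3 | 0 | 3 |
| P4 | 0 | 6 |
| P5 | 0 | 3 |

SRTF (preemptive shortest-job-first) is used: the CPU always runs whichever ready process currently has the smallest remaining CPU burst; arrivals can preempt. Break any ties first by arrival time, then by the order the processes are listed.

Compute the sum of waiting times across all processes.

56

Timeline: | P0 0-3 | P3 3-6 | P5 6-9 | P4 9-15 | P2 15-23 | P1 23-34 |
Completion: P0=3  P1=34  P2=23  P3=6  P4=15  P5=9
Turnaround (C−A): P0=3  P1=34  P2=23  P3=6  P4=15  P5=9
Waiting = turnaround − burst: P0=0, P1=23, P2=15, P3=3, P4=9, P5=6
Total waiting = 0 + 23 + 15 + 3 + 9 + 6 = 56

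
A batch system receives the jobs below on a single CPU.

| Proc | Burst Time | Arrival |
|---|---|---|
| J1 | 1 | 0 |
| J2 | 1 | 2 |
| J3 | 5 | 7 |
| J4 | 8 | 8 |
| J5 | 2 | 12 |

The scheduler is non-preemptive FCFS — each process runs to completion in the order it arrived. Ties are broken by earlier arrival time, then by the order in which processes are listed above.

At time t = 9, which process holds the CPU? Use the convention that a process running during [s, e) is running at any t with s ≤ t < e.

J3

Schedule: | J1 0-1 | idle 1-2 | J2 2-3 | idle 3-7 | J3 7-12 | J4 12-20 | J5 20-22 |
Completion: J1=1  J2=3  J3=12  J4=20  J5=22
Turnaround (C−A): J1=1  J2=1  J3=5  J4=12  J5=10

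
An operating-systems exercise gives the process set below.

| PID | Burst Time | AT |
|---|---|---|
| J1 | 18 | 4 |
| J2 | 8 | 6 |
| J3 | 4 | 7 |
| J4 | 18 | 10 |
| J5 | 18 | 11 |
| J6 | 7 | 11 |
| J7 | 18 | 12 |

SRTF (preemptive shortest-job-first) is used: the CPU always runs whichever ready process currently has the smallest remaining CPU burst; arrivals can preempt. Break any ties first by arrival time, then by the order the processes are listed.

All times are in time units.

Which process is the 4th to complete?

J1

Schedule: | idle 0-4 | J1 4-6 | J2 6-7 | J3 7-11 | J2 11-18 | J6 18-25 | J1 25-41 | J4 41-59 | J5 59-77 | J7 77-95 |
Completion: J1=41  J2=18  J3=11  J4=59  J5=77  J6=25  J7=95
Turnaround (C−A): J1=37  J2=12  J3=4  J4=49  J5=66  J6=14  J7=83
Finish order: J3 → J2 → J6 → J1 → J4 → J5 → J7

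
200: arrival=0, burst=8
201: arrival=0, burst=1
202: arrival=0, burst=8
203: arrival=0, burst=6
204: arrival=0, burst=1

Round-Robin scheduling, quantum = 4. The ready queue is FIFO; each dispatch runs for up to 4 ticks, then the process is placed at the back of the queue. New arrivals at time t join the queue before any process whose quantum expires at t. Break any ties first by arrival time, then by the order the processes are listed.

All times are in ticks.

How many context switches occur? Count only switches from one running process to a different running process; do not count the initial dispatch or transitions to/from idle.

Schedule: | 200 0-4 | 201 4-5 | 202 5-9 | 203 9-13 | 204 13-14 | 200 14-18 | 202 18-22 | 203 22-24 |
Completion: 200=18  201=5  202=22  203=24  204=14
Turnaround (C−A): 200=18  201=5  202=22  203=24  204=14

7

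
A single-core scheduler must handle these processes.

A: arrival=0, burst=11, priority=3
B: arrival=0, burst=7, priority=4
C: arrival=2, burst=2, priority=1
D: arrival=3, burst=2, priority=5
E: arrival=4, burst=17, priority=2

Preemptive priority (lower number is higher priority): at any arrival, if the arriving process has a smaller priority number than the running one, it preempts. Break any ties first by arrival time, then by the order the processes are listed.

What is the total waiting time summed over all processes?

83

Gantt: | A 0-2 | C 2-4 | E 4-21 | A 21-30 | B 30-37 | D 37-39 |
Completion: A=30  B=37  C=4  D=39  E=21
Waiting = turnaround − burst: A=19, B=30, C=0, D=34, E=0
Total waiting = 19 + 30 + 0 + 34 + 0 = 83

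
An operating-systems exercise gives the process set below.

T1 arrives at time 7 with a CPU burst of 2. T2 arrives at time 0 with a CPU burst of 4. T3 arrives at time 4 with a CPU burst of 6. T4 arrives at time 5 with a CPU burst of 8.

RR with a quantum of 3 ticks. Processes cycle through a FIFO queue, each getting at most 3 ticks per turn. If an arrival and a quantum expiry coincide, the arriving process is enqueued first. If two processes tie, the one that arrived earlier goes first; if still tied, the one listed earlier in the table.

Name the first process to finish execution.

Schedule: | T2 0-4 | T3 4-7 | T4 7-10 | T1 10-12 | T3 12-15 | T4 15-20 |
Completion: T1=12  T2=4  T3=15  T4=20
Turnaround (C−A): T1=5  T2=4  T3=11  T4=15
Finish order: T2 → T1 → T3 → T4

T2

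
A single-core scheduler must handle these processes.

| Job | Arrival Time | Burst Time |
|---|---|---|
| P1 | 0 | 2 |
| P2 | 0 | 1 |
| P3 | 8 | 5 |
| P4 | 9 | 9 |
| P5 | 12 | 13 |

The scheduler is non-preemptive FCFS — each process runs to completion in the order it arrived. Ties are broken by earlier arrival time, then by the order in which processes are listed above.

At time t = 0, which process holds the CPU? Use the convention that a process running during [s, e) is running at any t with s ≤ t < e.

Timeline: | P1 0-2 | P2 2-3 | idle 3-8 | P3 8-13 | P4 13-22 | P5 22-35 |
Completion: P1=2  P2=3  P3=13  P4=22  P5=35
Turnaround (C−A): P1=2  P2=3  P3=5  P4=13  P5=23

P1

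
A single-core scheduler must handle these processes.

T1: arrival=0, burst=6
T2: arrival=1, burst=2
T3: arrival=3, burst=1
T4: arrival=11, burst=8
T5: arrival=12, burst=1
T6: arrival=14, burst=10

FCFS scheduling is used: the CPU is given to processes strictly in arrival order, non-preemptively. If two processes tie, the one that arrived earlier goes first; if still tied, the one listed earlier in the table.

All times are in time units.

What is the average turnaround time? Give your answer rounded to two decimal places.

Timeline: | T1 0-6 | T2 6-8 | T3 8-9 | idle 9-11 | T4 11-19 | T5 19-20 | T6 20-30 |
Completion: T1=6  T2=8  T3=9  T4=19  T5=20  T6=30
Turnaround (C−A): T1=6  T2=7  T3=6  T4=8  T5=8  T6=16
Turnaround times: T1=6, T2=7, T3=6, T4=8, T5=8, T6=16
Average turnaround = (6+7+6+8+8+16) / 6 = 51/6 = 8.50

8.50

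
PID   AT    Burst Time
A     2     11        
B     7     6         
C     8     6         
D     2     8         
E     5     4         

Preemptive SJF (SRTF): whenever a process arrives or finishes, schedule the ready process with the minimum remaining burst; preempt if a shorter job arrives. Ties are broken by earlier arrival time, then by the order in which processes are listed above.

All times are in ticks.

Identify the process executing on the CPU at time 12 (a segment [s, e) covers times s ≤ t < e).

D

Schedule: | idle 0-2 | D 2-5 | E 5-9 | D 9-14 | B 14-20 | C 20-26 | A 26-37 |
Completion: A=37  B=20  C=26  D=14  E=9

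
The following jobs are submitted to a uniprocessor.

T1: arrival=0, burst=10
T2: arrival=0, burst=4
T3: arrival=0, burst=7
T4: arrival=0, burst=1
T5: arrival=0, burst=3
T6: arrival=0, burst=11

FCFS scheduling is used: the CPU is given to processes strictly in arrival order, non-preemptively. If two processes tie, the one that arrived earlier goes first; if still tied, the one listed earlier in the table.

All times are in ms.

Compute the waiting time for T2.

10

Timeline: | T1 0-10 | T2 10-14 | T3 14-21 | T4 21-22 | T5 22-25 | T6 25-36 |
Completion: T1=10  T2=14  T3=21  T4=22  T5=25  T6=36
Turnaround (C−A): T1=10  T2=14  T3=21  T4=22  T5=25  T6=36
Waiting(T2) = turnaround − burst = 14 − 4 = 10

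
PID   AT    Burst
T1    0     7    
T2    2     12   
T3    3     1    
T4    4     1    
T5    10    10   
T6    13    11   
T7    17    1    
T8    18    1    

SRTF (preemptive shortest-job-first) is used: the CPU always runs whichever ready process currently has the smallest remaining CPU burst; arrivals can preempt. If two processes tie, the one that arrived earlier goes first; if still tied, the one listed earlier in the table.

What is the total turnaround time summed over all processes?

87

Gantt: | T1 0-3 | T3 3-4 | T4 4-5 | T1 5-9 | T2 9-10 | T5 10-17 | T7 17-18 | T8 18-19 | T5 19-22 | T2 22-33 | T6 33-44 |
Completion: T1=9  T2=33  T3=4  T4=5  T5=22  T6=44  T7=18  T8=19
Turnaround = completion − arrival: T1=9, T2=31, T3=1, T4=1, T5=12, T6=31, T7=1, T8=1
Total turnaround = 9 + 31 + 1 + 1 + 12 + 31 + 1 + 1 = 87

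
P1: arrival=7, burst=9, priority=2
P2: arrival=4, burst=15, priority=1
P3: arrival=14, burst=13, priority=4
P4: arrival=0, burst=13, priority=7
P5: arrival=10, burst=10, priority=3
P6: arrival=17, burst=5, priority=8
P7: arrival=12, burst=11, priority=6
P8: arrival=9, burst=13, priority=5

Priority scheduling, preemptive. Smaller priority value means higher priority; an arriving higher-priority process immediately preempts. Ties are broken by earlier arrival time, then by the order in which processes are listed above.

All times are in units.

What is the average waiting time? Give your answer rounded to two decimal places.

35.75

Gantt: | P4 0-4 | P2 4-19 | P1 19-28 | P5 28-38 | P3 38-51 | P8 51-64 | P7 64-75 | P4 75-84 | P6 84-89 |
Completion: P1=28  P2=19  P3=51  P4=84  P5=38  P6=89  P7=75  P8=64
Turnaround (C−A): P1=21  P2=15  P3=37  P4=84  P5=28  P6=72  P7=63  P8=55
Waiting times: P1=12, P2=0, P3=24, P4=71, P5=18, P6=67, P7=52, P8=42
Average waiting = (12+0+24+71+18+67+52+42) / 8 = 286/8 = 35.75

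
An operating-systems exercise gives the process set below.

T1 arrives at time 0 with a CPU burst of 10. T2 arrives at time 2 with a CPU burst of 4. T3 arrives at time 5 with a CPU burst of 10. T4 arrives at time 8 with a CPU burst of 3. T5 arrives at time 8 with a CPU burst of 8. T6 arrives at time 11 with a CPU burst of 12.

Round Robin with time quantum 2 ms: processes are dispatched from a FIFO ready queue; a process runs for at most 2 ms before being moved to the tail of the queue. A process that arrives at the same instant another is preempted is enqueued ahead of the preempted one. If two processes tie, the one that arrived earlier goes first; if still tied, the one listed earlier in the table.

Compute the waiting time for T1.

21

Gantt: | T1 0-2 | T2 2-4 | T1 4-6 | T2 6-8 | T3 8-10 | T1 10-12 | T4 12-14 | T5 14-16 | T3 16-18 | T6 18-20 | T1 20-22 | T4 22-23 | T5 23-25 | T3 25-27 | T6 27-29 | T1 29-31 | T5 31-33 | T3 33-35 | T6 35-37 | T5 37-39 | T3 39-41 | T6 41-47 |
Completion: T1=31  T2=8  T3=41  T4=23  T5=39  T6=47
Waiting(T1) = turnaround − burst = 31 − 10 = 21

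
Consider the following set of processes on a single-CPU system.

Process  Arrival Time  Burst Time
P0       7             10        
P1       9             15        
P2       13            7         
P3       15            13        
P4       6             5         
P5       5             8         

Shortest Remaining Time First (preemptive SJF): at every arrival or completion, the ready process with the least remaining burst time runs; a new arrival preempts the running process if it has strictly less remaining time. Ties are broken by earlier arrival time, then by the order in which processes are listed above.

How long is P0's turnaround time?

Gantt: | idle 0-5 | P5 5-6 | P4 6-11 | P5 11-18 | P2 18-25 | P0 25-35 | P3 35-48 | P1 48-63 |
Completion: P0=35  P1=63  P2=25  P3=48  P4=11  P5=18
Turnaround(P0) = completion − arrival = 35 − 7 = 28

28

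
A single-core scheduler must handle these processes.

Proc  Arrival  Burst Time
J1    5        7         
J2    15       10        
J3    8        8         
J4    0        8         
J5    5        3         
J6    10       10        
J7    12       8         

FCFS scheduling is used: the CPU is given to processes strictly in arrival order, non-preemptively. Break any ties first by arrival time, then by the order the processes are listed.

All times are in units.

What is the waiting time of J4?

0

Schedule: | J4 0-8 | J1 8-15 | J5 15-18 | J3 18-26 | J6 26-36 | J7 36-44 | J2 44-54 |
Completion: J1=15  J2=54  J3=26  J4=8  J5=18  J6=36  J7=44
Waiting(J4) = turnaround − burst = 8 − 8 = 0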